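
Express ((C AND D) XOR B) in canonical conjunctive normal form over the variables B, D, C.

(B OR D OR C) AND (B OR D OR NOT C) AND (B OR NOT D OR C) AND (NOT B OR NOT D OR NOT C)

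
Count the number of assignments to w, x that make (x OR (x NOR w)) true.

Satisfying assignments: (0,0), (0,1), (1,1)
Count: 3 out of 4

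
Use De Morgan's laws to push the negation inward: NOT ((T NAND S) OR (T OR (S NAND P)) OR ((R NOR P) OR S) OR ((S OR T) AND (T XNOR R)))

NOT (T NAND S) AND NOT (T OR (S NAND P)) AND NOT ((R NOR P) OR S) AND NOT ((S OR T) AND (T XNOR R))
De Morgan's: NOT(OR of terms) = AND of negations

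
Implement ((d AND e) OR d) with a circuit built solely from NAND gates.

((((d NAND e) NAND (d NAND e)) NAND ((d NAND e) NAND (d NAND e))) NAND (d NAND d))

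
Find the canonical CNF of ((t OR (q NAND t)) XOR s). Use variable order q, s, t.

(q OR NOT s OR t) AND (q OR NOT s OR NOT t) AND (NOT q OR NOT s OR t) AND (NOT q OR NOT s OR NOT t)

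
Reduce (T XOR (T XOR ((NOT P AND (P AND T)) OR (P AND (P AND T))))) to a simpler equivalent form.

By XOR self-cancellation ((E XOR v) XOR v = E) then distribution ((E AND v) OR (E AND NOT v) = E):
= (P AND T)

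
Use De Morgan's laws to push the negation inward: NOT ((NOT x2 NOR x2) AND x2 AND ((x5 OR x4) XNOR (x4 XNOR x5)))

NOT (NOT x2 NOR x2) OR NOT x2 OR NOT ((x5 OR x4) XNOR (x4 XNOR x5))
De Morgan's: NOT(AND of terms) = OR of negations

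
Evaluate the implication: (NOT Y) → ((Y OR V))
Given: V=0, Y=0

Antecedent (NOT Y) = 1; consequent ((Y OR V)) = 0.
1 → 0 = 0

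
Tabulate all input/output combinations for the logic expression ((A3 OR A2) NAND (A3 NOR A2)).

A2 | A3 | Output
----------------
0 | 0 | 1
0 | 1 | 1
1 | 0 | 1
1 | 1 | 1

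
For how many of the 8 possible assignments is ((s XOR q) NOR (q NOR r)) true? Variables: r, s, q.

Satisfying assignments: (0,1,1), (1,0,0), (1,1,1)
Count: 3 out of 8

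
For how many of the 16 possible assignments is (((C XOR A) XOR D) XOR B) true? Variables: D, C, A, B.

Satisfying assignments: (0,0,0,1), (0,0,1,0), (0,1,0,0), (0,1,1,1), (1,0,0,0), (1,0,1,1), (1,1,0,1), (1,1,1,0)
Count: 8 out of 16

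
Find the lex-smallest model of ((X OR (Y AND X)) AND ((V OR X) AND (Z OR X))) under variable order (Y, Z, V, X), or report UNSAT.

Y=0, Z=0, V=0, X=1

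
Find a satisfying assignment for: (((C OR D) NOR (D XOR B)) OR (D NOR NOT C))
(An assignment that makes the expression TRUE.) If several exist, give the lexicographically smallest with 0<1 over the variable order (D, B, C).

D=0, B=0, C=0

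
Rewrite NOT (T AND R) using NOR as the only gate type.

(((T NOR T) NOR (R NOR R)) NOR ((T NOR T) NOR (R NOR R)))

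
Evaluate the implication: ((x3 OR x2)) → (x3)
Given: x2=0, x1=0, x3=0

Antecedent ((x3 OR x2)) = 0; consequent (x3) = 0.
0 → 0 = 1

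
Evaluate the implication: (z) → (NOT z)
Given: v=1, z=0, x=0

Antecedent (z) = 0; consequent (NOT z) = 1.
0 → 1 = 1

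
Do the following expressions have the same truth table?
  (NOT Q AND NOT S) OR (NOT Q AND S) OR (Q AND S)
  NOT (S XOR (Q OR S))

Yes, they are equivalent — the two output columns agree on all 4 assignments:
Q | S | Expression 1 | Expression 2
-----------------------------------
0 | 0 | 1 | 1
0 | 1 | 1 | 1
1 | 0 | 0 | 0
1 | 1 | 1 | 1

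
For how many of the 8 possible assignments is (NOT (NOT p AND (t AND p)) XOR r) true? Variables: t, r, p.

Satisfying assignments: (0,0,0), (0,0,1), (1,0,0), (1,0,1)
Count: 4 out of 8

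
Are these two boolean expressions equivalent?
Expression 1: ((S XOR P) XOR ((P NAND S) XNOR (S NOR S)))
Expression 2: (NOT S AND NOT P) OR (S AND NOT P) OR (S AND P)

Yes, they are equivalent — the two output columns agree on all 4 assignments:
S | P | Expression 1 | Expression 2
-----------------------------------
0 | 0 | 1 | 1
0 | 1 | 0 | 0
1 | 0 | 1 | 1
1 | 1 | 1 | 1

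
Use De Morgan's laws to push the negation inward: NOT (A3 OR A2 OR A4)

NOT A3 AND NOT A2 AND NOT A4
De Morgan's: NOT(OR of terms) = AND of negations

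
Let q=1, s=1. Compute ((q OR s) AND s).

Substituting: ((1 OR 1) AND 1)
= 1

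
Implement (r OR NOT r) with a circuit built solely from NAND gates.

((r NAND r) NAND ((r NAND r) NAND (r NAND r)))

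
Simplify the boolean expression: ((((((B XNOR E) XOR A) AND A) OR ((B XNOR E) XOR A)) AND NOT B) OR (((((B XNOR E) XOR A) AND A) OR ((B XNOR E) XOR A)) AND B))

By distribution ((E AND v) OR (E AND NOT v) = E) then absorption (E OR (E AND v) = E):
= ((B XNOR E) XOR A)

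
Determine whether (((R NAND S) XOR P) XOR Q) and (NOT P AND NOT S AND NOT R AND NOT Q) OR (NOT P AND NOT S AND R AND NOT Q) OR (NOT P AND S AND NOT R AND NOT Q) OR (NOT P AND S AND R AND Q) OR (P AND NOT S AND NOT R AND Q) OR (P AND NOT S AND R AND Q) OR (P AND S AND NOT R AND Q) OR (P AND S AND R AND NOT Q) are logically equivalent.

Yes, they are equivalent — the two output columns agree on all 16 assignments:
P | S | R | Q | Expression 1 | Expression 2
-------------------------------------------
0 | 0 | 0 | 0 | 1 | 1
0 | 0 | 0 | 1 | 0 | 0
0 | 0 | 1 | 0 | 1 | 1
0 | 0 | 1 | 1 | 0 | 0
0 | 1 | 0 | 0 | 1 | 1
0 | 1 | 0 | 1 | 0 | 0
0 | 1 | 1 | 0 | 0 | 0
0 | 1 | 1 | 1 | 1 | 1
1 | 0 | 0 | 0 | 0 | 0
1 | 0 | 0 | 1 | 1 | 1
1 | 0 | 1 | 0 | 0 | 0
1 | 0 | 1 | 1 | 1 | 1
1 | 1 | 0 | 0 | 0 | 0
1 | 1 | 0 | 1 | 1 | 1
1 | 1 | 1 | 0 | 1 | 1
1 | 1 | 1 | 1 | 0 | 0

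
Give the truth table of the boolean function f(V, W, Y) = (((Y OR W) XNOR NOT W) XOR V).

V | W | Y | Output
------------------
0 | 0 | 0 | 0
0 | 0 | 1 | 1
0 | 1 | 0 | 0
0 | 1 | 1 | 0
1 | 0 | 0 | 1
1 | 0 | 1 | 0
1 | 1 | 0 | 1
1 | 1 | 1 | 1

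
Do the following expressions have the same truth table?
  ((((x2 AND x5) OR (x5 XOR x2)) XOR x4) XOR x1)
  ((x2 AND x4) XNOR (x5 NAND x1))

No. Counterexample: with x5=0, x4=0, x2=0, x1=1, Expression 1 = 1 but Expression 2 = 0.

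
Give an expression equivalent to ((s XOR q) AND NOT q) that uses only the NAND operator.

((((s NAND (s NAND q)) NAND (q NAND (s NAND q))) NAND (q NAND q)) NAND (((s NAND (s NAND q)) NAND (q NAND (s NAND q))) NAND (q NAND q)))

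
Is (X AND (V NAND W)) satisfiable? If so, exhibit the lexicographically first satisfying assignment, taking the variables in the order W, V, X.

W=0, V=0, X=1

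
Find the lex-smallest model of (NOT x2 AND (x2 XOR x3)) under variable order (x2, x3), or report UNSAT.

x2=0, x3=1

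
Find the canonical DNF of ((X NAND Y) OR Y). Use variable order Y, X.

(NOT Y AND NOT X) OR (NOT Y AND X) OR (Y AND NOT X) OR (Y AND X)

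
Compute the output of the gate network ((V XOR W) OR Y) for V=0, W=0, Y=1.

Substituting: ((0 XOR 0) OR 1)
= 1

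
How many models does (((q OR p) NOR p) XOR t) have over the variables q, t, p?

Satisfying assignments: (0,0,0), (0,1,1), (1,1,0), (1,1,1)
Count: 4 out of 8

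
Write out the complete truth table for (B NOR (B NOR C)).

C | B | Output
--------------
0 | 0 | 0
0 | 1 | 0
1 | 0 | 1
1 | 1 | 0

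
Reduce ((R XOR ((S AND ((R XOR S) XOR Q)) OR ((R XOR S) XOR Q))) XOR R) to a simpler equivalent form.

By XOR self-cancellation ((E XOR v) XOR v = E) then absorption (E OR (E AND v) = E):
= ((R XOR S) XOR Q)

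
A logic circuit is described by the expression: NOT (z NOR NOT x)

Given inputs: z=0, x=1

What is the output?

Substituting: NOT (0 NOR NOT 1)
= 0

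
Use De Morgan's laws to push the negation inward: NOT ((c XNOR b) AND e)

NOT (c XNOR b) OR NOT e
De Morgan's: NOT(AND of terms) = OR of negations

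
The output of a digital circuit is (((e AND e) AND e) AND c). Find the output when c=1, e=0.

Substituting: (((0 AND 0) AND 0) AND 1)
= 0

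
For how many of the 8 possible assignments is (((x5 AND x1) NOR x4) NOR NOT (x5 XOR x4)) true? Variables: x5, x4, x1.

Satisfying assignments: (0,1,0), (0,1,1), (1,0,1)
Count: 3 out of 8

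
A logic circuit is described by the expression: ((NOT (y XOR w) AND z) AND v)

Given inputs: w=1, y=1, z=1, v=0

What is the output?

Substituting: ((NOT (1 XOR 1) AND 1) AND 0)
= 0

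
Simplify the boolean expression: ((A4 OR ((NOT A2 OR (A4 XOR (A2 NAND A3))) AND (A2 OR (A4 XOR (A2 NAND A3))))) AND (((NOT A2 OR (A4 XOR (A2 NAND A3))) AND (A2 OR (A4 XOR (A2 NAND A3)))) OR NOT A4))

By distribution ((E OR v) AND (E OR NOT v) = E) then distribution ((E OR v) AND (E OR NOT v) = E):
= (A4 XOR (A2 NAND A3))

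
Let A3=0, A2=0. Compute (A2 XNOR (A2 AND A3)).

Substituting: (0 XNOR (0 AND 0))
= 1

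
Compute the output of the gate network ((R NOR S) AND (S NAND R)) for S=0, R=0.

Substituting: ((0 NOR 0) AND (0 NAND 0))
= 1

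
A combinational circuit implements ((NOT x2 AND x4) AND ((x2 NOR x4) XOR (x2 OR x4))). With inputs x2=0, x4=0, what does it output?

Substituting: ((NOT 0 AND 0) AND ((0 NOR 0) XOR (0 OR 0)))
= 0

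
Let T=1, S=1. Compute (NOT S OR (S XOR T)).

Substituting: (NOT 1 OR (1 XOR 1))
= 0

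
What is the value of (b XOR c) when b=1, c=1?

Substituting: (1 XOR 1)
= 0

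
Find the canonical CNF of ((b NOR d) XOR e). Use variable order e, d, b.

(e OR d OR NOT b) AND (e OR NOT d OR b) AND (e OR NOT d OR NOT b) AND (NOT e OR d OR b)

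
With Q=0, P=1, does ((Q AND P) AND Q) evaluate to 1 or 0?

Substituting: ((0 AND 1) AND 0)
= 0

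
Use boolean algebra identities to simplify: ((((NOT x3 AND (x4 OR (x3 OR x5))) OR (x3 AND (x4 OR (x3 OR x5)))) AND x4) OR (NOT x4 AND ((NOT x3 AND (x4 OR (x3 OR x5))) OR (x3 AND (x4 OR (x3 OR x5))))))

By distribution ((E AND v) OR (E AND NOT v) = E) then distribution ((E AND v) OR (E AND NOT v) = E):
= (x4 OR (x3 OR x5))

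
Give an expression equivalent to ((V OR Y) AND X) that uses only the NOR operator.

((((V NOR Y) NOR (V NOR Y)) NOR ((V NOR Y) NOR (V NOR Y))) NOR (X NOR X))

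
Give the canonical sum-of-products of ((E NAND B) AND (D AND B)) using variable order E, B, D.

Σm(3) = (NOT E AND B AND D)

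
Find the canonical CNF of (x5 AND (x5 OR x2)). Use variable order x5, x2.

(x5 OR x2) AND (x5 OR NOT x2)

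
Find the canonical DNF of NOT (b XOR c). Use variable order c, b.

(NOT c AND NOT b) OR (c AND b)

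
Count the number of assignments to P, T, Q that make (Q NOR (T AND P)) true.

Satisfying assignments: (0,0,0), (0,1,0), (1,0,0)
Count: 3 out of 8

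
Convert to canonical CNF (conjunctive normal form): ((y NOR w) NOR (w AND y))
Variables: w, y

(w OR y) AND (NOT w OR NOT y)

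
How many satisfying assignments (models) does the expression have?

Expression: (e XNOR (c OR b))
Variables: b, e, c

Satisfying assignments: (0,0,0), (0,1,1), (1,1,0), (1,1,1)
Count: 4 out of 8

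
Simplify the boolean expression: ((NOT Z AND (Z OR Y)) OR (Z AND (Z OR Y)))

By distribution ((E AND v) OR (E AND NOT v) = E):
= (Z OR Y)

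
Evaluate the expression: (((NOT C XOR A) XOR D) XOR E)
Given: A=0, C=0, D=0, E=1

Substituting: (((NOT 0 XOR 0) XOR 0) XOR 1)
= 0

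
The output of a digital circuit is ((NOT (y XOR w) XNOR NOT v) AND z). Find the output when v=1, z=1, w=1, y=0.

Substituting: ((NOT (0 XOR 1) XNOR NOT 1) AND 1)
= 1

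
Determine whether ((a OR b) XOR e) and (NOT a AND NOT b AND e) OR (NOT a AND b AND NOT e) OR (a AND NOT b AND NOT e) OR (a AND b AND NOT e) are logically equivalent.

Yes, they are equivalent — the two output columns agree on all 8 assignments:
a | b | e | Expression 1 | Expression 2
---------------------------------------
0 | 0 | 0 | 0 | 0
0 | 0 | 1 | 1 | 1
0 | 1 | 0 | 1 | 1
0 | 1 | 1 | 0 | 0
1 | 0 | 0 | 1 | 1
1 | 0 | 1 | 0 | 0
1 | 1 | 0 | 1 | 1
1 | 1 | 1 | 0 | 0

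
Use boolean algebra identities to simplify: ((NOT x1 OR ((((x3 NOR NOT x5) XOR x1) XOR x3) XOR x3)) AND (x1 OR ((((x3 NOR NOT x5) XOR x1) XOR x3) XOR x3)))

By distribution ((E OR v) AND (E OR NOT v) = E) then XOR self-cancellation ((E XOR v) XOR v = E):
= ((x3 NOR NOT x5) XOR x1)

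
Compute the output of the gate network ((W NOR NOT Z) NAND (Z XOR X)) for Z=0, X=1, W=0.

Substituting: ((0 NOR NOT 0) NAND (0 XOR 1))
= 1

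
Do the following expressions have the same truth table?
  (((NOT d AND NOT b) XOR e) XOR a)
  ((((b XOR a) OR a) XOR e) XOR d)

No. Counterexample: with e=0, d=0, a=0, b=0, Expression 1 = 1 but Expression 2 = 0.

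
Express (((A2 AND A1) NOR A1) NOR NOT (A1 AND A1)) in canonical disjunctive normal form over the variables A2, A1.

(NOT A2 AND A1) OR (A2 AND A1)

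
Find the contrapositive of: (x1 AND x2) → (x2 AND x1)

Contrapositive: NOT (x2 AND x1) → NOT (x1 AND x2)
Note: A statement and its contrapositive are logically equivalent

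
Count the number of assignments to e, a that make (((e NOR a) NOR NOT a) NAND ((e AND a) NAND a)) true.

Satisfying assignments: (0,0), (1,0), (1,1)
Count: 3 out of 4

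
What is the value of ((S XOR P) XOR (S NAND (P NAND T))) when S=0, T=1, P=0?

Substituting: ((0 XOR 0) XOR (0 NAND (0 NAND 1)))
= 1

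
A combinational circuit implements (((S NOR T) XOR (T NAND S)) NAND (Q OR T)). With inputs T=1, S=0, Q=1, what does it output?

Substituting: (((0 NOR 1) XOR (1 NAND 0)) NAND (1 OR 1))
= 0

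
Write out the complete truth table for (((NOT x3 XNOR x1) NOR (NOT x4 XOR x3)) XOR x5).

x5 | x3 | x1 | x4 | Output
--------------------------
0 | 0 | 0 | 0 | 0
0 | 0 | 0 | 1 | 1
0 | 0 | 1 | 0 | 0
0 | 0 | 1 | 1 | 0
0 | 1 | 0 | 0 | 0
0 | 1 | 0 | 1 | 0
0 | 1 | 1 | 0 | 1
0 | 1 | 1 | 1 | 0
1 | 0 | 0 | 0 | 1
1 | 0 | 0 | 1 | 0
1 | 0 | 1 | 0 | 1
1 | 0 | 1 | 1 | 1
1 | 1 | 0 | 0 | 1
1 | 1 | 0 | 1 | 1
1 | 1 | 1 | 0 | 0
1 | 1 | 1 | 1 | 1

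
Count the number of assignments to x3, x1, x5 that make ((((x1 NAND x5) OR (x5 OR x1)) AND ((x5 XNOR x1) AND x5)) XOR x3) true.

Satisfying assignments: (0,1,1), (1,0,0), (1,0,1), (1,1,0)
Count: 4 out of 8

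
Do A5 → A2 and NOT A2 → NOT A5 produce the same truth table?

Yes, Contrapositive is always equivalent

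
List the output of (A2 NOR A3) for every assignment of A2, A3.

A2 | A3 | Output
----------------
0 | 0 | 1
0 | 1 | 0
1 | 0 | 0
1 | 1 | 0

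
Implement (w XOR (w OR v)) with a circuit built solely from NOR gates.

((((w NOR ((w NOR v) NOR (w NOR v))) NOR (w NOR ((w NOR v) NOR (w NOR v)))) NOR ((w NOR ((w NOR v) NOR (w NOR v))) NOR (w NOR ((w NOR v) NOR (w NOR v))))) NOR ((((w NOR w) NOR (((w NOR v) NOR (w NOR v)) NOR ((w NOR v) NOR (w NOR v)))) NOR ((w NOR w) NOR (((w NOR v) NOR (w NOR v)) NOR ((w NOR v) NOR (w NOR v))))) NOR (((w NOR w) NOR (((w NOR v) NOR (w NOR v)) NOR ((w NOR v) NOR (w NOR v)))) NOR ((w NOR w) NOR (((w NOR v) NOR (w NOR v)) NOR ((w NOR v) NOR (w NOR v)))))))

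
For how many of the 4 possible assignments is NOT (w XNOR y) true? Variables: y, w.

Satisfying assignments: (0,1), (1,0)
Count: 2 out of 4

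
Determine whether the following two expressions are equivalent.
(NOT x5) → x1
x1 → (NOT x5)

No, Converse is not equivalent to original (counterexample: x1=0, x5=0)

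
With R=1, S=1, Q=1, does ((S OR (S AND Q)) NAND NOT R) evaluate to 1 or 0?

Substituting: ((1 OR (1 AND 1)) NAND NOT 1)
= 1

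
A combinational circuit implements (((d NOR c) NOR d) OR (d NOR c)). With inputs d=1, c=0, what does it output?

Substituting: (((1 NOR 0) NOR 1) OR (1 NOR 0))
= 0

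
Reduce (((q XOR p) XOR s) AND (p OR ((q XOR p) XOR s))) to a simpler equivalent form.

By absorption (E AND (E OR v) = E):
= ((q XOR p) XOR s)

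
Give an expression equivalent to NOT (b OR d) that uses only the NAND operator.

(((b NAND b) NAND (d NAND d)) NAND ((b NAND b) NAND (d NAND d)))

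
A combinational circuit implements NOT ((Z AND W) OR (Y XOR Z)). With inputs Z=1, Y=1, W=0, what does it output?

Substituting: NOT ((1 AND 0) OR (1 XOR 1))
= 1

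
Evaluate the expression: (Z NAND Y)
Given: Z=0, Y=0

Substituting: (0 NAND 0)
= 1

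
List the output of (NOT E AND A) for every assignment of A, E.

A | E | Output
--------------
0 | 0 | 0
0 | 1 | 0
1 | 0 | 1
1 | 1 | 0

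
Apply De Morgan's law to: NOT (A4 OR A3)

NOT A4 AND NOT A3
De Morgan's: NOT(OR of terms) = AND of negations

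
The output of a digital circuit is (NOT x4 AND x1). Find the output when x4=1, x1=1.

Substituting: (NOT 1 AND 1)
= 0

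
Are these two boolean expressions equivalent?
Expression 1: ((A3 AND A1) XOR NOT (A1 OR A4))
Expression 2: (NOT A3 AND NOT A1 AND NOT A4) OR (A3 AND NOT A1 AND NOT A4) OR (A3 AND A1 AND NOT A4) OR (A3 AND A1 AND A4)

Yes, they are equivalent — the two output columns agree on all 8 assignments:
A3 | A1 | A4 | Expression 1 | Expression 2
------------------------------------------
0 | 0 | 0 | 1 | 1
0 | 0 | 1 | 0 | 0
0 | 1 | 0 | 0 | 0
0 | 1 | 1 | 0 | 0
1 | 0 | 0 | 1 | 1
1 | 0 | 1 | 0 | 0
1 | 1 | 0 | 1 | 1
1 | 1 | 1 | 1 | 1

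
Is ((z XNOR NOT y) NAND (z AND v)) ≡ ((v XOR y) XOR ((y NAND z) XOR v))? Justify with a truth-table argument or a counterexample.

No. Counterexample: with y=0, z=1, v=1, Expression 1 = 0 but Expression 2 = 1.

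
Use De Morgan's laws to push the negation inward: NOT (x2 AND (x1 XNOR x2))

NOT x2 OR NOT (x1 XNOR x2)
De Morgan's: NOT(AND of terms) = OR of negations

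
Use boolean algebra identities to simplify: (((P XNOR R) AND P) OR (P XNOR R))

By absorption (E OR (E AND v) = E):
= (P XNOR R)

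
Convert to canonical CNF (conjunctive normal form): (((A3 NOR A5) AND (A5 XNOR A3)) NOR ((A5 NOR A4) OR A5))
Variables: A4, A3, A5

(A4 OR A3 OR A5) AND (A4 OR A3 OR NOT A5) AND (A4 OR NOT A3 OR A5) AND (A4 OR NOT A3 OR NOT A5) AND (NOT A4 OR A3 OR A5) AND (NOT A4 OR A3 OR NOT A5) AND (NOT A4 OR NOT A3 OR NOT A5)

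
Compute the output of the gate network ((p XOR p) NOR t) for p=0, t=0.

Substituting: ((0 XOR 0) NOR 0)
= 1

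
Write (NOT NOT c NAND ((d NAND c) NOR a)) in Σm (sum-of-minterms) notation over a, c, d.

Σm(0, 1, 2, 4, 5, 6, 7) = (NOT a AND NOT c AND NOT d) OR (NOT a AND NOT c AND d) OR (NOT a AND c AND NOT d) OR (a AND NOT c AND NOT d) OR (a AND NOT c AND d) OR (a AND c AND NOT d) OR (a AND c AND d)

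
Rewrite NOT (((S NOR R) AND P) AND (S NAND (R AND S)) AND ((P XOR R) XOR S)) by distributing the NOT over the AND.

NOT ((S NOR R) AND P) OR NOT (S NAND (R AND S)) OR NOT ((P XOR R) XOR S)
De Morgan's: NOT(AND of terms) = OR of negations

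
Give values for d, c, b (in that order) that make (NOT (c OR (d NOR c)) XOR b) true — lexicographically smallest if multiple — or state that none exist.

d=0, c=0, b=1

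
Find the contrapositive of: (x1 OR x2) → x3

Contrapositive: NOT x3 → NOT (x1 OR x2)
Note: A statement and its contrapositive are logically equivalent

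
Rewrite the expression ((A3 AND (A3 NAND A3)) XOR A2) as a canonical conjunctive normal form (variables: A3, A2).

(A3 OR A2) AND (NOT A3 OR A2)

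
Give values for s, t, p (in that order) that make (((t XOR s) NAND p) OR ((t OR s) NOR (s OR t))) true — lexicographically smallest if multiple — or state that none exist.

s=0, t=0, p=0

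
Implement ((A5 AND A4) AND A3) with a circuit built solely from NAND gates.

((((A5 NAND A4) NAND (A5 NAND A4)) NAND A3) NAND (((A5 NAND A4) NAND (A5 NAND A4)) NAND A3))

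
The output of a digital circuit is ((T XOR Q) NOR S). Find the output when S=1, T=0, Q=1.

Substituting: ((0 XOR 1) NOR 1)
= 0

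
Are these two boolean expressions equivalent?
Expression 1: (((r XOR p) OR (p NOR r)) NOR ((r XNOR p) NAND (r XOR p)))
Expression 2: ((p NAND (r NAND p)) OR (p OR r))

No. Counterexample: with r=0, p=0, Expression 1 = 0 but Expression 2 = 1.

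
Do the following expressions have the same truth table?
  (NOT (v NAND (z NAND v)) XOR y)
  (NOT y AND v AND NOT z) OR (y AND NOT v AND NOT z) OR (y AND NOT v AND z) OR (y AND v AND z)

Yes, they are equivalent — the two output columns agree on all 8 assignments:
y | v | z | Expression 1 | Expression 2
---------------------------------------
0 | 0 | 0 | 0 | 0
0 | 0 | 1 | 0 | 0
0 | 1 | 0 | 1 | 1
0 | 1 | 1 | 0 | 0
1 | 0 | 0 | 1 | 1
1 | 0 | 1 | 1 | 1
1 | 1 | 0 | 0 | 0
1 | 1 | 1 | 1 | 1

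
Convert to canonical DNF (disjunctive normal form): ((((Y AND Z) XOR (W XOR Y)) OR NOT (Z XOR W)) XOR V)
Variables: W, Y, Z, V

(NOT W AND NOT Y AND NOT Z AND NOT V) OR (NOT W AND NOT Y AND Z AND V) OR (NOT W AND Y AND NOT Z AND NOT V) OR (NOT W AND Y AND Z AND V) OR (W AND NOT Y AND NOT Z AND NOT V) OR (W AND NOT Y AND Z AND NOT V) OR (W AND Y AND NOT Z AND V) OR (W AND Y AND Z AND NOT V)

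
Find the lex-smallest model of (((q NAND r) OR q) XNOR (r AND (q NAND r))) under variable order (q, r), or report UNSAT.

q=0, r=1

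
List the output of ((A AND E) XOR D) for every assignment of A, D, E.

A | D | E | Output
------------------
0 | 0 | 0 | 0
0 | 0 | 1 | 0
0 | 1 | 0 | 1
0 | 1 | 1 | 1
1 | 0 | 0 | 0
1 | 0 | 1 | 1
1 | 1 | 0 | 1
1 | 1 | 1 | 0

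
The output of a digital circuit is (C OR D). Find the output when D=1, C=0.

Substituting: (0 OR 1)
= 1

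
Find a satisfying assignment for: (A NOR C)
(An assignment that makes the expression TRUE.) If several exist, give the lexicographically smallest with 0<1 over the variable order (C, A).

C=0, A=0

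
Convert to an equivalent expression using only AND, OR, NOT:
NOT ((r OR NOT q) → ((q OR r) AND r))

(r OR NOT q) AND NOT ((q OR r) AND r)
(Negated implication: NOT(A → B) = A AND NOT B)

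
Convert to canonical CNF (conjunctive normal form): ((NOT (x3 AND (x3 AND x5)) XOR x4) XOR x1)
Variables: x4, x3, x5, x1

(x4 OR x3 OR x5 OR NOT x1) AND (x4 OR x3 OR NOT x5 OR NOT x1) AND (x4 OR NOT x3 OR x5 OR NOT x1) AND (x4 OR NOT x3 OR NOT x5 OR x1) AND (NOT x4 OR x3 OR x5 OR x1) AND (NOT x4 OR x3 OR NOT x5 OR x1) AND (NOT x4 OR NOT x3 OR x5 OR x1) AND (NOT x4 OR NOT x3 OR NOT x5 OR NOT x1)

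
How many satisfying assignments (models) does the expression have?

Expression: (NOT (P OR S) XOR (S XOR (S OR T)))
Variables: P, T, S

Satisfying assignments: (0,0,0), (1,1,0)
Count: 2 out of 8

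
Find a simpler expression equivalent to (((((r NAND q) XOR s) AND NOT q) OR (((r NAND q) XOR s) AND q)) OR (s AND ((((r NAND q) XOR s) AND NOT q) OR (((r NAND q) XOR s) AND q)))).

By absorption (E OR (E AND v) = E) then distribution ((E AND v) OR (E AND NOT v) = E):
= ((r NAND q) XOR s)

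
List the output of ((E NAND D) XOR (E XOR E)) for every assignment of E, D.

E | D | Output
--------------
0 | 0 | 1
0 | 1 | 1
1 | 0 | 1
1 | 1 | 0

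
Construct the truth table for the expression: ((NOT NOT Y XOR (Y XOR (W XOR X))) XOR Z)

W | X | Z | Y | Output
----------------------
0 | 0 | 0 | 0 | 0
0 | 0 | 0 | 1 | 0
0 | 0 | 1 | 0 | 1
0 | 0 | 1 | 1 | 1
0 | 1 | 0 | 0 | 1
0 | 1 | 0 | 1 | 1
0 | 1 | 1 | 0 | 0
0 | 1 | 1 | 1 | 0
1 | 0 | 0 | 0 | 1
1 | 0 | 0 | 1 | 1
1 | 0 | 1 | 0 | 0
1 | 0 | 1 | 1 | 0
1 | 1 | 0 | 0 | 0
1 | 1 | 0 | 1 | 0
1 | 1 | 1 | 0 | 1
1 | 1 | 1 | 1 | 1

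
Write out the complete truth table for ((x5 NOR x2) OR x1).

x2 | x1 | x5 | Output
---------------------
0 | 0 | 0 | 1
0 | 0 | 1 | 0
0 | 1 | 0 | 1
0 | 1 | 1 | 1
1 | 0 | 0 | 0
1 | 0 | 1 | 0
1 | 1 | 0 | 1
1 | 1 | 1 | 1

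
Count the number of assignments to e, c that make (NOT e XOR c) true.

Satisfying assignments: (0,0), (1,1)
Count: 2 out of 4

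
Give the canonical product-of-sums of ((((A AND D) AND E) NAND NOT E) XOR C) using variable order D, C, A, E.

ΠM(4, 5, 6, 7, 12, 13, 14, 15) = (D OR NOT C OR A OR E) AND (D OR NOT C OR A OR NOT E) AND (D OR NOT C OR NOT A OR E) AND (D OR NOT C OR NOT A OR NOT E) AND (NOT D OR NOT C OR A OR E) AND (NOT D OR NOT C OR A OR NOT E) AND (NOT D OR NOT C OR NOT A OR E) AND (NOT D OR NOT C OR NOT A OR NOT E)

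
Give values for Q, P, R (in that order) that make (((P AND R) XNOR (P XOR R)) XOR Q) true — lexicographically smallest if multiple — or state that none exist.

Q=0, P=0, R=0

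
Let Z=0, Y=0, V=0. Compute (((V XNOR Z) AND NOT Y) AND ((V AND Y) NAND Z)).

Substituting: (((0 XNOR 0) AND NOT 0) AND ((0 AND 0) NAND 0))
= 1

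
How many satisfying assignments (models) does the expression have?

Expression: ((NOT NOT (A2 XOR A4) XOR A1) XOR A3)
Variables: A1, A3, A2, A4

Satisfying assignments: (0,0,0,1), (0,0,1,0), (0,1,0,0), (0,1,1,1), (1,0,0,0), (1,0,1,1), (1,1,0,1), (1,1,1,0)
Count: 8 out of 16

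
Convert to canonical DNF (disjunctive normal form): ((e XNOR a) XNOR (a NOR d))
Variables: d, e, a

(NOT d AND NOT e AND NOT a) OR (NOT d AND NOT e AND a) OR (d AND NOT e AND a) OR (d AND e AND NOT a)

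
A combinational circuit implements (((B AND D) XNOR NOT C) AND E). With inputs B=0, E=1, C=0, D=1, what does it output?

Substituting: (((0 AND 1) XNOR NOT 0) AND 1)
= 0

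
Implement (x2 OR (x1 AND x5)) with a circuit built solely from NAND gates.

((x2 NAND x2) NAND (((x1 NAND x5) NAND (x1 NAND x5)) NAND ((x1 NAND x5) NAND (x1 NAND x5))))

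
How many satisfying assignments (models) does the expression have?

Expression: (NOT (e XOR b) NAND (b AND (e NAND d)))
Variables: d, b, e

Satisfying assignments: (0,0,0), (0,0,1), (0,1,0), (1,0,0), (1,0,1), (1,1,0), (1,1,1)
Count: 7 out of 8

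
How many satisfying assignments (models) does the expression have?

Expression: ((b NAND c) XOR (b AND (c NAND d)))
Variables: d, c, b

Satisfying assignments: (0,0,0), (0,1,0), (0,1,1), (1,0,0), (1,1,0)
Count: 5 out of 8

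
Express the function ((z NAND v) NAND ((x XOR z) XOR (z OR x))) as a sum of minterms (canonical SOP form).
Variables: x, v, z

Σm(0, 1, 2, 3, 4, 6, 7) = (NOT x AND NOT v AND NOT z) OR (NOT x AND NOT v AND z) OR (NOT x AND v AND NOT z) OR (NOT x AND v AND z) OR (x AND NOT v AND NOT z) OR (x AND v AND NOT z) OR (x AND v AND z)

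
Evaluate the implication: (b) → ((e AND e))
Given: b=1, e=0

Antecedent (b) = 1; consequent ((e AND e)) = 0.
1 → 0 = 0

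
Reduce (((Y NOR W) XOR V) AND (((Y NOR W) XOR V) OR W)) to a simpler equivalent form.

By absorption (E AND (E OR v) = E):
= ((Y NOR W) XOR V)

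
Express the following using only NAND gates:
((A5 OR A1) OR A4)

((((A5 NAND A5) NAND (A1 NAND A1)) NAND ((A5 NAND A5) NAND (A1 NAND A1))) NAND (A4 NAND A4))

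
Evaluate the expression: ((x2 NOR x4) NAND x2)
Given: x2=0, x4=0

Substituting: ((0 NOR 0) NAND 0)
= 1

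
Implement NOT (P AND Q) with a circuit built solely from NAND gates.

(((P NAND Q) NAND (P NAND Q)) NAND ((P NAND Q) NAND (P NAND Q)))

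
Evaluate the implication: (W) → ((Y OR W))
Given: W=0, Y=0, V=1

Antecedent (W) = 0; consequent ((Y OR W)) = 0.
0 → 0 = 1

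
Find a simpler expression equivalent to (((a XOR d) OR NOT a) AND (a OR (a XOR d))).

By distribution ((E OR v) AND (E OR NOT v) = E):
= (a XOR d)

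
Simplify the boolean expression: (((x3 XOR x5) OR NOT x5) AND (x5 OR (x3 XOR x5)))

By distribution ((E OR v) AND (E OR NOT v) = E):
= (x3 XOR x5)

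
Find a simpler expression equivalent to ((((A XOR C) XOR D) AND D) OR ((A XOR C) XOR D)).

By absorption (E OR (E AND v) = E):
= ((A XOR C) XOR D)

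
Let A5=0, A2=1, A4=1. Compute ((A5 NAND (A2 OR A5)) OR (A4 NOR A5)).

Substituting: ((0 NAND (1 OR 0)) OR (1 NOR 0))
= 1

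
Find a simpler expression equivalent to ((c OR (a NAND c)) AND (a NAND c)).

By absorption (E AND (E OR v) = E):
= (a NAND c)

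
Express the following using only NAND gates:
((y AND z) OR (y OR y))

((((y NAND z) NAND (y NAND z)) NAND ((y NAND z) NAND (y NAND z))) NAND (((y NAND y) NAND (y NAND y)) NAND ((y NAND y) NAND (y NAND y))))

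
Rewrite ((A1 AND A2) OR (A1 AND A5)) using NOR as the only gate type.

((((A1 NOR A1) NOR (A2 NOR A2)) NOR ((A1 NOR A1) NOR (A5 NOR A5))) NOR (((A1 NOR A1) NOR (A2 NOR A2)) NOR ((A1 NOR A1) NOR (A5 NOR A5))))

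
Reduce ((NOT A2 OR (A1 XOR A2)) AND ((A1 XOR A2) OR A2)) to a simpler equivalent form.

By distribution ((E OR v) AND (E OR NOT v) = E):
= (A1 XOR A2)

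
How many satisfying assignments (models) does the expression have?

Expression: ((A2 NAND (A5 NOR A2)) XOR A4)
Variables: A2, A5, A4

Satisfying assignments: (0,0,0), (0,1,0), (1,0,0), (1,1,0)
Count: 4 out of 8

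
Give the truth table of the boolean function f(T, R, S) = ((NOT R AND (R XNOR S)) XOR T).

T | R | S | Output
------------------
0 | 0 | 0 | 1
0 | 0 | 1 | 0
0 | 1 | 0 | 0
0 | 1 | 1 | 0
1 | 0 | 0 | 0
1 | 0 | 1 | 1
1 | 1 | 0 | 1
1 | 1 | 1 | 1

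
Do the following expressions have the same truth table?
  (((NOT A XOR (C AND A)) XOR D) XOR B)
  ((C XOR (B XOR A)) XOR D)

No. Counterexample: with D=0, B=0, A=0, C=0, Expression 1 = 1 but Expression 2 = 0.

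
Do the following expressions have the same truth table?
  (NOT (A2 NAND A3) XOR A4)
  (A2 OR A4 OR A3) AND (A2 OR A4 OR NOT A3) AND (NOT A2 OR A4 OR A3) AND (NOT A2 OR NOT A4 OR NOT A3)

Yes, they are equivalent — the two output columns agree on all 8 assignments:
A2 | A4 | A3 | Expression 1 | Expression 2
------------------------------------------
0 | 0 | 0 | 0 | 0
0 | 0 | 1 | 0 | 0
0 | 1 | 0 | 1 | 1
0 | 1 | 1 | 1 | 1
1 | 0 | 0 | 0 | 0
1 | 0 | 1 | 1 | 1
1 | 1 | 0 | 1 | 1
1 | 1 | 1 | 0 | 0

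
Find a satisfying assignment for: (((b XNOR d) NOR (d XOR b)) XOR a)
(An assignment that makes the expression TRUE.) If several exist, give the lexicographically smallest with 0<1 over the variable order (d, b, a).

d=0, b=0, a=1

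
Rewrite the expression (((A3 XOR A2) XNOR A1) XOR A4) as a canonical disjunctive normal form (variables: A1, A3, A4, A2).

(NOT A1 AND NOT A3 AND NOT A4 AND NOT A2) OR (NOT A1 AND NOT A3 AND A4 AND A2) OR (NOT A1 AND A3 AND NOT A4 AND A2) OR (NOT A1 AND A3 AND A4 AND NOT A2) OR (A1 AND NOT A3 AND NOT A4 AND A2) OR (A1 AND NOT A3 AND A4 AND NOT A2) OR (A1 AND A3 AND NOT A4 AND NOT A2) OR (A1 AND A3 AND A4 AND A2)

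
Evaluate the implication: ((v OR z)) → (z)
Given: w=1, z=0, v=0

Antecedent ((v OR z)) = 0; consequent (z) = 0.
0 → 0 = 1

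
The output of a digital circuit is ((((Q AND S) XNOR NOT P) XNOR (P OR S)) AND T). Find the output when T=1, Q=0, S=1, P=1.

Substituting: ((((0 AND 1) XNOR NOT 1) XNOR (1 OR 1)) AND 1)
= 1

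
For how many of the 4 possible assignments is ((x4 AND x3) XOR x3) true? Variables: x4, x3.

Satisfying assignments: (0,1)
Count: 1 out of 4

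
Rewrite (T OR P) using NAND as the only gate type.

((T NAND T) NAND (P NAND P))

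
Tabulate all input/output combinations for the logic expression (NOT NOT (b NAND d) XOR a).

d | b | a | Output
------------------
0 | 0 | 0 | 1
0 | 0 | 1 | 0
0 | 1 | 0 | 1
0 | 1 | 1 | 0
1 | 0 | 0 | 1
1 | 0 | 1 | 0
1 | 1 | 0 | 0
1 | 1 | 1 | 1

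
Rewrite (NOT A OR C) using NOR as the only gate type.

(((A NOR A) NOR C) NOR ((A NOR A) NOR C))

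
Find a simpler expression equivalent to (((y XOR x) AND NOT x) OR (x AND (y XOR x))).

By distribution ((E AND v) OR (E AND NOT v) = E):
= (y XOR x)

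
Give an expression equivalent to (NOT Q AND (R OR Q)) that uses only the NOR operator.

(((Q NOR Q) NOR (Q NOR Q)) NOR (((R NOR Q) NOR (R NOR Q)) NOR ((R NOR Q) NOR (R NOR Q))))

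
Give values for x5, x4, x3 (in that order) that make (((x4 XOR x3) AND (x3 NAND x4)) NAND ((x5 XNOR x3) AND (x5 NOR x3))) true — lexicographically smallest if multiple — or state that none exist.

x5=0, x4=0, x3=0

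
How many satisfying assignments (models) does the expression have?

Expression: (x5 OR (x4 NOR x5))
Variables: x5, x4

Satisfying assignments: (0,0), (1,0), (1,1)
Count: 3 out of 4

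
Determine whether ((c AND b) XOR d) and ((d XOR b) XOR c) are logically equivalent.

No. Counterexample: with c=0, b=1, d=0, Expression 1 = 0 but Expression 2 = 1.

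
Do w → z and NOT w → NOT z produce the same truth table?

No, Inverse is not equivalent to original (counterexample: w=0, z=1)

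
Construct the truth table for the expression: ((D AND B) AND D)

D | B | Output
--------------
0 | 0 | 0
0 | 1 | 0
1 | 0 | 0
1 | 1 | 1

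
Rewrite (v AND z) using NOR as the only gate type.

((v NOR v) NOR (z NOR z))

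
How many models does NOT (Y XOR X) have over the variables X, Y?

Satisfying assignments: (0,0), (1,1)
Count: 2 out of 4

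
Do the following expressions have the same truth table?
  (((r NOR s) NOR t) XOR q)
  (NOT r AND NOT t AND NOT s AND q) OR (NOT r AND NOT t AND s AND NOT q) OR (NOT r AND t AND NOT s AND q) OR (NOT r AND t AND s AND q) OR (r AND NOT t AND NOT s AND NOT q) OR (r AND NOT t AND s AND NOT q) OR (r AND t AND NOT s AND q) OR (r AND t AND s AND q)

Yes, they are equivalent — the two output columns agree on all 16 assignments:
r | t | s | q | Expression 1 | Expression 2
-------------------------------------------
0 | 0 | 0 | 0 | 0 | 0
0 | 0 | 0 | 1 | 1 | 1
0 | 0 | 1 | 0 | 1 | 1
0 | 0 | 1 | 1 | 0 | 0
0 | 1 | 0 | 0 | 0 | 0
0 | 1 | 0 | 1 | 1 | 1
0 | 1 | 1 | 0 | 0 | 0
0 | 1 | 1 | 1 | 1 | 1
1 | 0 | 0 | 0 | 1 | 1
1 | 0 | 0 | 1 | 0 | 0
1 | 0 | 1 | 0 | 1 | 1
1 | 0 | 1 | 1 | 0 | 0
1 | 1 | 0 | 0 | 0 | 0
1 | 1 | 0 | 1 | 1 | 1
1 | 1 | 1 | 0 | 0 | 0
1 | 1 | 1 | 1 | 1 | 1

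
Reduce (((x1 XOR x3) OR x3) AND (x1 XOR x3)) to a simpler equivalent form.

By absorption (E AND (E OR v) = E):
= (x1 XOR x3)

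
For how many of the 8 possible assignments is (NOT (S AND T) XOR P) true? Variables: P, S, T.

Satisfying assignments: (0,0,0), (0,0,1), (0,1,0), (1,1,1)
Count: 4 out of 8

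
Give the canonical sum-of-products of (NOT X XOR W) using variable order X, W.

Σm(0, 3) = (NOT X AND NOT W) OR (X AND W)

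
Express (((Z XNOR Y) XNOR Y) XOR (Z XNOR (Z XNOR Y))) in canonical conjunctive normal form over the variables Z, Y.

(Z OR Y) AND (NOT Z OR NOT Y)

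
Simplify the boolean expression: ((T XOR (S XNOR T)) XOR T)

By XOR self-cancellation ((E XOR v) XOR v = E):
= (S XNOR T)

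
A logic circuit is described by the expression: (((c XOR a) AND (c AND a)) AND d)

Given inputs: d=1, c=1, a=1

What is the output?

Substituting: (((1 XOR 1) AND (1 AND 1)) AND 1)
= 0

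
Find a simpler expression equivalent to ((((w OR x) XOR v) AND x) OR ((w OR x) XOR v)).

By absorption (E OR (E AND v) = E):
= ((w OR x) XOR v)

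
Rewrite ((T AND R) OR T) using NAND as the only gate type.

((((T NAND R) NAND (T NAND R)) NAND ((T NAND R) NAND (T NAND R))) NAND (T NAND T))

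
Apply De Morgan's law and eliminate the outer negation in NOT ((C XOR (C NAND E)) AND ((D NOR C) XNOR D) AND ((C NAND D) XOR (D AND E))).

NOT (C XOR (C NAND E)) OR NOT ((D NOR C) XNOR D) OR NOT ((C NAND D) XOR (D AND E))
De Morgan's: NOT(AND of terms) = OR of negations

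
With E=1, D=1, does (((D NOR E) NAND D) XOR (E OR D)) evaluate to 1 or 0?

Substituting: (((1 NOR 1) NAND 1) XOR (1 OR 1))
= 0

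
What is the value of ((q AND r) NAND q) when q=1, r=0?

Substituting: ((1 AND 0) NAND 1)
= 1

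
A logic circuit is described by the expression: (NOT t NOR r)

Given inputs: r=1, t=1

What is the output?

Substituting: (NOT 1 NOR 1)
= 0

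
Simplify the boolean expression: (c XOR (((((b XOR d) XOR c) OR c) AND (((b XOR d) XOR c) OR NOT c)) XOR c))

By XOR self-cancellation ((E XOR v) XOR v = E) then distribution ((E OR v) AND (E OR NOT v) = E):
= ((b XOR d) XOR c)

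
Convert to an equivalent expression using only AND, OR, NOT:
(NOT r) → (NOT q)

r OR (NOT q)
(Implication elimination: A → B = NOT A OR B)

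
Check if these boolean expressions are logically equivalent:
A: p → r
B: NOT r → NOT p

Yes, Contrapositive is always equivalent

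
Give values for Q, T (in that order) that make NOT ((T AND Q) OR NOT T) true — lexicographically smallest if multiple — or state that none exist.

Q=0, T=1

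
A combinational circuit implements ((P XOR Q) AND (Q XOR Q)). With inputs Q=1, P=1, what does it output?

Substituting: ((1 XOR 1) AND (1 XOR 1))
= 0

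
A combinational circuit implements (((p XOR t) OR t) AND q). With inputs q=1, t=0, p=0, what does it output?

Substituting: (((0 XOR 0) OR 0) AND 1)
= 0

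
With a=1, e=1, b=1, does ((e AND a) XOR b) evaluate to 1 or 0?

Substituting: ((1 AND 1) XOR 1)
= 0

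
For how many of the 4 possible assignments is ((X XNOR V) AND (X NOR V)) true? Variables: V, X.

Satisfying assignments: (0,0)
Count: 1 out of 4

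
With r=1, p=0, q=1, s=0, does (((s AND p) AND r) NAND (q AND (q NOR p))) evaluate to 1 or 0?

Substituting: (((0 AND 0) AND 1) NAND (1 AND (1 NOR 0)))
= 1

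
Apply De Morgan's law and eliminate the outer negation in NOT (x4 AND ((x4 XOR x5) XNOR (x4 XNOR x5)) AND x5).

NOT x4 OR NOT ((x4 XOR x5) XNOR (x4 XNOR x5)) OR NOT x5
De Morgan's: NOT(AND of terms) = OR of negations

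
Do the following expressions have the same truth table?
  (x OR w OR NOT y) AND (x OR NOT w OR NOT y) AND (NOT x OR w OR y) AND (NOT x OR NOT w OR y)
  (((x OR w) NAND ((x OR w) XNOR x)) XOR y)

Yes, they are equivalent — the two output columns agree on all 8 assignments:
x | w | y | Expression 1 | Expression 2
---------------------------------------
0 | 0 | 0 | 1 | 1
0 | 0 | 1 | 0 | 0
0 | 1 | 0 | 1 | 1
0 | 1 | 1 | 0 | 0
1 | 0 | 0 | 0 | 0
1 | 0 | 1 | 1 | 1
1 | 1 | 0 | 0 | 0
1 | 1 | 1 | 1 | 1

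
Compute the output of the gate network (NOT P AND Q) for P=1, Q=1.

Substituting: (NOT 1 AND 1)
= 0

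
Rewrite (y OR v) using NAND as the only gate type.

((y NAND y) NAND (v NAND v))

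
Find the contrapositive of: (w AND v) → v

Contrapositive: NOT v → NOT (w AND v)
Note: A statement and its contrapositive are logically equivalent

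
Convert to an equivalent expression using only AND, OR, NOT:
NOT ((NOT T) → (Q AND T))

(NOT T) AND NOT (Q AND T)
(Negated implication: NOT(A → B) = A AND NOT B)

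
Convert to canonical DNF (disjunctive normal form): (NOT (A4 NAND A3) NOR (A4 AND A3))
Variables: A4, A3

(NOT A4 AND NOT A3) OR (NOT A4 AND A3) OR (A4 AND NOT A3)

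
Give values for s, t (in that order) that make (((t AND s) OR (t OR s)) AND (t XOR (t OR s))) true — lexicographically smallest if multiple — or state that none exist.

s=1, t=0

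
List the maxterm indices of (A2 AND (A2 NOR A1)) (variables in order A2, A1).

ΠM(0, 1, 2, 3) = (A2 OR A1) AND (A2 OR NOT A1) AND (NOT A2 OR A1) AND (NOT A2 OR NOT A1)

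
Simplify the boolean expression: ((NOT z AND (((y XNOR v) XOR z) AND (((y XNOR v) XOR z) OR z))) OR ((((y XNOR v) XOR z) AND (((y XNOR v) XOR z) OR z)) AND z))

By distribution ((E AND v) OR (E AND NOT v) = E) then absorption (E AND (E OR v) = E):
= ((y XNOR v) XOR z)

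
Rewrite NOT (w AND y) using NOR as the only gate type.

(((w NOR w) NOR (y NOR y)) NOR ((w NOR w) NOR (y NOR y)))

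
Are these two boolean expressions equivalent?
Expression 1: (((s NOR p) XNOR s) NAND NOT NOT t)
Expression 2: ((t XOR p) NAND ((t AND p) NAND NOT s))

No. Counterexample: with s=0, t=0, p=1, Expression 1 = 1 but Expression 2 = 0.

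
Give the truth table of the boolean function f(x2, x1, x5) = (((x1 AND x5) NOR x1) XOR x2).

x2 | x1 | x5 | Output
---------------------
0 | 0 | 0 | 1
0 | 0 | 1 | 1
0 | 1 | 0 | 0
0 | 1 | 1 | 0
1 | 0 | 0 | 0
1 | 0 | 1 | 0
1 | 1 | 0 | 1
1 | 1 | 1 | 1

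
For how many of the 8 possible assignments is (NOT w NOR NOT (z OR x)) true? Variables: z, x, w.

Satisfying assignments: (0,1,1), (1,0,1), (1,1,1)
Count: 3 out of 8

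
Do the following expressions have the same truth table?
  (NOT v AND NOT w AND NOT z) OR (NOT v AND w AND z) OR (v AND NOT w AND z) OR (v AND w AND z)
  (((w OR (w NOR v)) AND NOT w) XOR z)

Yes, they are equivalent — the two output columns agree on all 8 assignments:
v | w | z | Expression 1 | Expression 2
---------------------------------------
0 | 0 | 0 | 1 | 1
0 | 0 | 1 | 0 | 0
0 | 1 | 0 | 0 | 0
0 | 1 | 1 | 1 | 1
1 | 0 | 0 | 0 | 0
1 | 0 | 1 | 1 | 1
1 | 1 | 0 | 0 | 0
1 | 1 | 1 | 1 | 1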